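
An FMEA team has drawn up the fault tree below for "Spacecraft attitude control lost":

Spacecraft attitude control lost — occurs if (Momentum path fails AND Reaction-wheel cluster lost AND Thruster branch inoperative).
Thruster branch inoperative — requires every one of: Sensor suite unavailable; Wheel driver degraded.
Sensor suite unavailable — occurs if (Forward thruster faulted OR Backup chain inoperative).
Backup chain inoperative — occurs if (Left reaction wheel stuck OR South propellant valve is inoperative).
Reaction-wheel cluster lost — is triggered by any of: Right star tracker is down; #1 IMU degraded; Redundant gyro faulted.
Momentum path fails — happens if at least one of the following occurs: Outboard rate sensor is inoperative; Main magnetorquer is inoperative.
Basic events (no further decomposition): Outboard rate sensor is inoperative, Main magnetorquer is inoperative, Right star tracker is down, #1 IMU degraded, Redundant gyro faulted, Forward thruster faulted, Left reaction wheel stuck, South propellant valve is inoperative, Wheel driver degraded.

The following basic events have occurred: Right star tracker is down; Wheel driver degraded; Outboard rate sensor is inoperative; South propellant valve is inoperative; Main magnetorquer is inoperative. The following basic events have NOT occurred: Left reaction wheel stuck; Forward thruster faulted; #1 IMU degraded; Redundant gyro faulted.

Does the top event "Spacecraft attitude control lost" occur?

Yes

Momentum path fails [OR]: Outboard rate sensor is inoperative=occurs, Main magnetorquer is inoperative=occurs → at least one input occurs → occurs.
Reaction-wheel cluster lost [OR]: Right star tracker is down=occurs, #1 IMU degraded=not, Redundant gyro faulted=not → at least one input occurs → occurs.
Backup chain inoperative [OR]: Left reaction wheel stuck=not, South propellant valve is inoperative=occurs → at least one input occurs → occurs.
Sensor suite unavailable [OR]: Forward thruster faulted=not, Backup chain inoperative=occurs → at least one input occurs → occurs.
Thruster branch inoperative [AND]: Sensor suite unavailable=occurs, Wheel driver degraded=occurs → all inputs occur → occurs.
Spacecraft attitude control lost [AND]: Momentum path fails=occurs, Reaction-wheel cluster lost=occurs, Thruster branch inoperative=occurs → all inputs occur → occurs.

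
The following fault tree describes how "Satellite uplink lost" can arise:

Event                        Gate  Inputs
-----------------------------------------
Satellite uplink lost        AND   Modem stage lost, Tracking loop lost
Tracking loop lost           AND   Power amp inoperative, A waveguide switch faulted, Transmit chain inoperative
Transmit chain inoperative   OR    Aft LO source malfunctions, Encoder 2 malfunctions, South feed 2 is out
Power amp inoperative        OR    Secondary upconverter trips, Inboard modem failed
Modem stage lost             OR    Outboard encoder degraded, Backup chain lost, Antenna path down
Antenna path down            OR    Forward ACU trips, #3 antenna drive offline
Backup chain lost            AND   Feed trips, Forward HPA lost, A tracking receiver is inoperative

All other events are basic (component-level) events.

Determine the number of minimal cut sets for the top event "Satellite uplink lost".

24

Backup chain lost [AND]: one cut set from each child combined → 1 × 1 × 1 = 1 cut set(s).
Antenna path down [OR]: union of children's cut sets → 2 cut set(s).
Modem stage lost [OR]: union of children's cut sets → 4 cut set(s).
Power amp inoperative [OR]: union of children's cut sets → 2 cut set(s).
Transmit chain inoperative [OR]: union of children's cut sets → 3 cut set(s).
Tracking loop lost [AND]: one cut set from each child combined → 2 × 1 × 3 = 6 cut set(s).
Satellite uplink lost [AND]: one cut set from each child combined → 4 × 6 = 24 cut set(s).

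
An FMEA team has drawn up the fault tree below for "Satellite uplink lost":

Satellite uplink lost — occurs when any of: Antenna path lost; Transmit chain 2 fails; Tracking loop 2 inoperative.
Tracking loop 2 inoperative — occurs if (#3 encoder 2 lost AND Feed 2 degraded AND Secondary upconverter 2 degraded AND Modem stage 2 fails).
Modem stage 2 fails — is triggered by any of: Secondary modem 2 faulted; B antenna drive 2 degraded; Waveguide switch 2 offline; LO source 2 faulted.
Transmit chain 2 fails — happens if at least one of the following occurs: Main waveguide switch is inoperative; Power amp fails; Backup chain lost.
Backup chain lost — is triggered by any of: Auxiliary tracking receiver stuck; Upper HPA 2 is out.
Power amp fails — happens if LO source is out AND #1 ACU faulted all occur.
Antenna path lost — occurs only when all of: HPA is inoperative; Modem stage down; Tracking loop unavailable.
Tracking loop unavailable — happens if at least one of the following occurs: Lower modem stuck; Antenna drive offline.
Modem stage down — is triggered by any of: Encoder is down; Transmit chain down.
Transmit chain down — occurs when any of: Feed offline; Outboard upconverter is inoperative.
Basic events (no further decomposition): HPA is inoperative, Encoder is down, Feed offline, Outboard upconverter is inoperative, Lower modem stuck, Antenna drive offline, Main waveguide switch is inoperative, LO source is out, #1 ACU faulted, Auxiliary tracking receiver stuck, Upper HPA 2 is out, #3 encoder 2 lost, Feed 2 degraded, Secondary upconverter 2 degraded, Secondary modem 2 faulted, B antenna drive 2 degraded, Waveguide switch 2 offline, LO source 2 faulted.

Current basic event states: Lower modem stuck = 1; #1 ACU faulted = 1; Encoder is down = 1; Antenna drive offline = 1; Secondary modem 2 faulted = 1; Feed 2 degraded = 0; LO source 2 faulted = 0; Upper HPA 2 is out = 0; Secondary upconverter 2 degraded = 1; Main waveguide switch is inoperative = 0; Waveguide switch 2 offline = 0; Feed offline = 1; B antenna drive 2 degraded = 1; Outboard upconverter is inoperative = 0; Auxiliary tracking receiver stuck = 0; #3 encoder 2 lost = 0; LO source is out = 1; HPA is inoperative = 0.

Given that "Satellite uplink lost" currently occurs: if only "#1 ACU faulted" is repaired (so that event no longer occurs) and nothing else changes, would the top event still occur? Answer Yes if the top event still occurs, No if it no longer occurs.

Counterfactual: set "#1 ACU faulted" to not occurred.
Transmit chain down [OR]: Feed offline=occurs, Outboard upconverter is inoperative=not → at least one input occurs → occurs.
Modem stage down [OR]: Encoder is down=occurs, Transmit chain down=occurs → at least one input occurs → occurs.
Tracking loop unavailable [OR]: Lower modem stuck=occurs, Antenna drive offline=occurs → at least one input occurs → occurs.
Antenna path lost [AND]: HPA is inoperative=not, Modem stage down=occurs, Tracking loop unavailable=occurs → not all inputs occur → does not occur.
Power amp fails [AND]: LO source is out=occurs, #1 ACU faulted=not → not all inputs occur → does not occur.
Backup chain lost [OR]: Auxiliary tracking receiver stuck=not, Upper HPA 2 is out=not → no input occurs → does not occur.
Transmit chain 2 fails [OR]: Main waveguide switch is inoperative=not, Power amp fails=not, Backup chain lost=not → no input occurs → does not occur.
Modem stage 2 fails [OR]: Secondary modem 2 faulted=occurs, B antenna drive 2 degraded=occurs, Waveguide switch 2 offline=not, LO source 2 faulted=not → at least one input occurs → occurs.
Tracking loop 2 inoperative [AND]: #3 encoder 2 lost=not, Feed 2 degraded=not, Secondary upconverter 2 degraded=occurs, Modem stage 2 fails=occurs → not all inputs occur → does not occur.
Satellite uplink lost [OR]: Antenna path lost=not, Transmit chain 2 fails=not, Tracking loop 2 inoperative=not → no input occurs → does not occur.

No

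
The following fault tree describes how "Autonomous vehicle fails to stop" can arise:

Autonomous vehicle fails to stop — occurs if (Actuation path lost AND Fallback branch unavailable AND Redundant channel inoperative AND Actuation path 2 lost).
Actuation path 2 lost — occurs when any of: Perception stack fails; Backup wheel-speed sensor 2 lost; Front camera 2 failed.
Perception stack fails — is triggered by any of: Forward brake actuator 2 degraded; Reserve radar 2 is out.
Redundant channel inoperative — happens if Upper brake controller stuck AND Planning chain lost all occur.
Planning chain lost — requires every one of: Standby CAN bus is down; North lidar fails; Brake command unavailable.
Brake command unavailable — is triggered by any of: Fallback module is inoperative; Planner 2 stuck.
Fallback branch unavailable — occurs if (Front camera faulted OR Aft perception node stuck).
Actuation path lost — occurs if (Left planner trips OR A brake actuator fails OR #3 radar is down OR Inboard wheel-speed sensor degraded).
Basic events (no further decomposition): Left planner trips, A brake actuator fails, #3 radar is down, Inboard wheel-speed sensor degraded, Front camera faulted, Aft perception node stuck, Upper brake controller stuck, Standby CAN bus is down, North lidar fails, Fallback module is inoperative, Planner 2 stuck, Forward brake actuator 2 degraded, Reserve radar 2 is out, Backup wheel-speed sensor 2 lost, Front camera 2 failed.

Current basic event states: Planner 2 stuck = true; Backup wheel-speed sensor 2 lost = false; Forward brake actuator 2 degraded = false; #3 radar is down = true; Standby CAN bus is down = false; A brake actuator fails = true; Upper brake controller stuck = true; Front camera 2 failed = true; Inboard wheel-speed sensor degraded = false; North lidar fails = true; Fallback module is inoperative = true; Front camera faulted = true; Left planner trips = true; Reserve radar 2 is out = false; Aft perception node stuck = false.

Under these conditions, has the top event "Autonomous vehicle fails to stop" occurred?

No

Actuation path lost [OR]: Left planner trips=occurs, A brake actuator fails=occurs, #3 radar is down=occurs, Inboard wheel-speed sensor degraded=not → at least one input occurs → occurs.
Fallback branch unavailable [OR]: Front camera faulted=occurs, Aft perception node stuck=not → at least one input occurs → occurs.
Brake command unavailable [OR]: Fallback module is inoperative=occurs, Planner 2 stuck=occurs → at least one input occurs → occurs.
Planning chain lost [AND]: Standby CAN bus is down=not, North lidar fails=occurs, Brake command unavailable=occurs → not all inputs occur → does not occur.
Redundant channel inoperative [AND]: Upper brake controller stuck=occurs, Planning chain lost=not → not all inputs occur → does not occur.
Perception stack fails [OR]: Forward brake actuator 2 degraded=not, Reserve radar 2 is out=not → no input occurs → does not occur.
Actuation path 2 lost [OR]: Perception stack fails=not, Backup wheel-speed sensor 2 lost=not, Front camera 2 failed=occurs → at least one input occurs → occurs.
Autonomous vehicle fails to stop [AND]: Actuation path lost=occurs, Fallback branch unavailable=occurs, Redundant channel inoperative=not, Actuation path 2 lost=occurs → not all inputs occur → does not occur.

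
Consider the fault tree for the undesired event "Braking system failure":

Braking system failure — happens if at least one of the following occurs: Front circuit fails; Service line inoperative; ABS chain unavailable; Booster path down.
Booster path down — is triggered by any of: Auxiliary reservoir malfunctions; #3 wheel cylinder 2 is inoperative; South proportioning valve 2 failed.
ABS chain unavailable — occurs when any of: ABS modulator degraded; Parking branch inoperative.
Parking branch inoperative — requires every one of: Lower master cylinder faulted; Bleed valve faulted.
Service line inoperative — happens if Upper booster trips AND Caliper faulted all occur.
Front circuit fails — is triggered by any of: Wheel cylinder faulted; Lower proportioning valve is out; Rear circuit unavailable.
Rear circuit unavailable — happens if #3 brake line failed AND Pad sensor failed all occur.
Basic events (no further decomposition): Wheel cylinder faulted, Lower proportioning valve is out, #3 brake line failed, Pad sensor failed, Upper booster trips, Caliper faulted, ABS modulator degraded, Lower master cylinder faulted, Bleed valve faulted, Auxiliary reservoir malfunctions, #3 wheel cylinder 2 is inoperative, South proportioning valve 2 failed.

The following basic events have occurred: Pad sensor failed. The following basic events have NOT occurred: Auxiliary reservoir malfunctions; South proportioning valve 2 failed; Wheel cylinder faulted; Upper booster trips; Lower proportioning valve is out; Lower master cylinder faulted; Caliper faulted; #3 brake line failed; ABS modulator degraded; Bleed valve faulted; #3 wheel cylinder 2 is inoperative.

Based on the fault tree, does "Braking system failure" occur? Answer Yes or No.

Rear circuit unavailable [AND]: #3 brake line failed=not, Pad sensor failed=occurs → not all inputs occur → does not occur.
Front circuit fails [OR]: Wheel cylinder faulted=not, Lower proportioning valve is out=not, Rear circuit unavailable=not → no input occurs → does not occur.
Service line inoperative [AND]: Upper booster trips=not, Caliper faulted=not → not all inputs occur → does not occur.
Parking branch inoperative [AND]: Lower master cylinder faulted=not, Bleed valve faulted=not → not all inputs occur → does not occur.
ABS chain unavailable [OR]: ABS modulator degraded=not, Parking branch inoperative=not → no input occurs → does not occur.
Booster path down [OR]: Auxiliary reservoir malfunctions=not, #3 wheel cylinder 2 is inoperative=not, South proportioning valve 2 failed=not → no input occurs → does not occur.
Braking system failure [OR]: Front circuit fails=not, Service line inoperative=not, ABS chain unavailable=not, Booster path down=not → no input occurs → does not occur.

No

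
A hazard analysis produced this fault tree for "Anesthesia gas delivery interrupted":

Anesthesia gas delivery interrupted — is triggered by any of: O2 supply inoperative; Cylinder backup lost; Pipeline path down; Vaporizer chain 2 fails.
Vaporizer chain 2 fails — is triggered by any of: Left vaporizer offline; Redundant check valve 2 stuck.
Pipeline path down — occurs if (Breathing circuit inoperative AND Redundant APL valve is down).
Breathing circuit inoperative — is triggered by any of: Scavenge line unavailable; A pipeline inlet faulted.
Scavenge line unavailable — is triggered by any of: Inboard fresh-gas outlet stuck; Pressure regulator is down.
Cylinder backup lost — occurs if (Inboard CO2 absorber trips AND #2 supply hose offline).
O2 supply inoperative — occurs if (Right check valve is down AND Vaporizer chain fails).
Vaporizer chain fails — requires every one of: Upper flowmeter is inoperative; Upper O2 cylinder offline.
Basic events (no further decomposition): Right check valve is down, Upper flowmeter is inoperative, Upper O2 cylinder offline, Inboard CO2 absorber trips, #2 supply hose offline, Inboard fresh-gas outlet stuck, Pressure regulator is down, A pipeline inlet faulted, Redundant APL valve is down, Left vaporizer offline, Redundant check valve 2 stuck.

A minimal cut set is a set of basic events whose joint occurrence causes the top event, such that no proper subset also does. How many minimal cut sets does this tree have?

7

Vaporizer chain fails [AND]: one cut set from each child combined → 1 × 1 = 1 cut set(s).
O2 supply inoperative [AND]: one cut set from each child combined → 1 × 1 = 1 cut set(s).
Cylinder backup lost [AND]: one cut set from each child combined → 1 × 1 = 1 cut set(s).
Scavenge line unavailable [OR]: union of children's cut sets → 2 cut set(s).
Breathing circuit inoperative [OR]: union of children's cut sets → 3 cut set(s).
Pipeline path down [AND]: one cut set from each child combined → 3 × 1 = 3 cut set(s).
Vaporizer chain 2 fails [OR]: union of children's cut sets → 2 cut set(s).
Anesthesia gas delivery interrupted [OR]: union of children's cut sets → 7 cut set(s).
Minimal cut sets: {Right check valve is down, Upper O2 cylinder offline, Upper flowmeter is inoperative}; {#2 supply hose offline, Inboard CO2 absorber trips}; {Inboard fresh-gas outlet stuck, Redundant APL valve is down}; {Pressure regulator is down, Redundant APL valve is down}; {A pipeline inlet faulted, Redundant APL valve is down}; {Left vaporizer offline}; {Redundant check valve 2 stuck}.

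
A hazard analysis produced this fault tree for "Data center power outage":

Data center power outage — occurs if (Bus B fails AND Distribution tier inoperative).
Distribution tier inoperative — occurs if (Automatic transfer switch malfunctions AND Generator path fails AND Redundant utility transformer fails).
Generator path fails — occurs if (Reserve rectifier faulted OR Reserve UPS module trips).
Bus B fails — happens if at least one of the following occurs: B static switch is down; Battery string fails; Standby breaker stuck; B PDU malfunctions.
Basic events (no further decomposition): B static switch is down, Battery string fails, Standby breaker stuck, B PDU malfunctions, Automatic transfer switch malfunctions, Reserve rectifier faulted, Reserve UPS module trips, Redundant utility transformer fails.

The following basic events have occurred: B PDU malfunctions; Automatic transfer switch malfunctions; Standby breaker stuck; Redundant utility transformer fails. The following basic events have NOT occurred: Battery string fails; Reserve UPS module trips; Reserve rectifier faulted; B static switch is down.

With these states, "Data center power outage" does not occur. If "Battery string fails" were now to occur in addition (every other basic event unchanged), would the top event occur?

Counterfactual: set "Battery string fails" to occurred.
Bus B fails [OR]: B static switch is down=not, Battery string fails=occurs, Standby breaker stuck=occurs, B PDU malfunctions=occurs → at least one input occurs → occurs.
Generator path fails [OR]: Reserve rectifier faulted=not, Reserve UPS module trips=not → no input occurs → does not occur.
Distribution tier inoperative [AND]: Automatic transfer switch malfunctions=occurs, Generator path fails=not, Redundant utility transformer fails=occurs → not all inputs occur → does not occur.
Data center power outage [AND]: Bus B fails=occurs, Distribution tier inoperative=not → not all inputs occur → does not occur.

No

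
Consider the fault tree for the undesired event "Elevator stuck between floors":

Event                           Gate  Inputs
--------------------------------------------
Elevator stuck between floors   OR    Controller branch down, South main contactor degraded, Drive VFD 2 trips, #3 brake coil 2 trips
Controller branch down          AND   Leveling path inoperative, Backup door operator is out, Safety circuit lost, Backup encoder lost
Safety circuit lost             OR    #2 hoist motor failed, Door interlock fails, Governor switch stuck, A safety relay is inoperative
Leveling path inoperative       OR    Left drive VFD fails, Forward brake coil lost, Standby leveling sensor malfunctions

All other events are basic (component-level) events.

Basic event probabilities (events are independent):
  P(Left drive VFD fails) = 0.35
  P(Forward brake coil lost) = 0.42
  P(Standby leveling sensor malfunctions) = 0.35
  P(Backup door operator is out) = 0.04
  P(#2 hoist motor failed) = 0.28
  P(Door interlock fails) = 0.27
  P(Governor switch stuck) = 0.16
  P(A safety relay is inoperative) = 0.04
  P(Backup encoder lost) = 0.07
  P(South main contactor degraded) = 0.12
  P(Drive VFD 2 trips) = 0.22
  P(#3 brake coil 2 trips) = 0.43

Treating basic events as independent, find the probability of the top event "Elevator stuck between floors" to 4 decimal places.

P(Leveling path inoperative) [OR] = 1 − (1−0.35) × (1−0.42) × (1−0.35) = 0.754950
P(Safety circuit lost) [OR] = 1 − (1−0.28) × (1−0.27) × (1−0.16) × (1−0.04) = 0.576156
P(Controller branch down) [AND] = 0.754950 × 0.04 × 0.576156 × 0.07 = 0.001218
P(Elevator stuck between floors) [OR] = 1 − (1−0.001218) × (1−0.12) × (1−0.22) × (1−0.43) = 0.609229
Rounded to 4 decimal places: P(Elevator stuck between floors) ≈ 0.6092.

0.6092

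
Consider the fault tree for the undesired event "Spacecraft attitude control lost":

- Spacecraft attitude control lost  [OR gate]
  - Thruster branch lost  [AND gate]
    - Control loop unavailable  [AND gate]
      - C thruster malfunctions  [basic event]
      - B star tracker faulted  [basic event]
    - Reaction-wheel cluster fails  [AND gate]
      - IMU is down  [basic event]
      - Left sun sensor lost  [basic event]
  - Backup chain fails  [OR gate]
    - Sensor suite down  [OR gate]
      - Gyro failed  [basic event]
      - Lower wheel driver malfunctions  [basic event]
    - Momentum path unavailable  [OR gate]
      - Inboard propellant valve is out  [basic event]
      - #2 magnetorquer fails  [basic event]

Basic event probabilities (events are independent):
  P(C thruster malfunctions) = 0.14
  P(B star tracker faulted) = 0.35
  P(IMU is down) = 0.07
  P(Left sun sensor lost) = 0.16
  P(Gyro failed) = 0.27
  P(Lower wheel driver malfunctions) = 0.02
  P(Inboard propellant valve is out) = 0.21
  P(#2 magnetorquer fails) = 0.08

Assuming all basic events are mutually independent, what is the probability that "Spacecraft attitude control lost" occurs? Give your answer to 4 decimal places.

P(Control loop unavailable) [AND] = 0.14 × 0.35 = 0.049000
P(Reaction-wheel cluster fails) [AND] = 0.07 × 0.16 = 0.011200
P(Thruster branch lost) [AND] = 0.049000 × 0.011200 = 0.000549
P(Sensor suite down) [OR] = 1 − (1−0.27) × (1−0.02) = 0.284600
P(Momentum path unavailable) [OR] = 1 − (1−0.21) × (1−0.08) = 0.273200
P(Backup chain fails) [OR] = 1 − (1−0.284600) × (1−0.273200) = 0.480047
P(Spacecraft attitude control lost) [OR] = 1 − (1−0.000549) × (1−0.480047) = 0.480332
Rounded to 4 decimal places: P(Spacecraft attitude control lost) ≈ 0.4803.

0.4803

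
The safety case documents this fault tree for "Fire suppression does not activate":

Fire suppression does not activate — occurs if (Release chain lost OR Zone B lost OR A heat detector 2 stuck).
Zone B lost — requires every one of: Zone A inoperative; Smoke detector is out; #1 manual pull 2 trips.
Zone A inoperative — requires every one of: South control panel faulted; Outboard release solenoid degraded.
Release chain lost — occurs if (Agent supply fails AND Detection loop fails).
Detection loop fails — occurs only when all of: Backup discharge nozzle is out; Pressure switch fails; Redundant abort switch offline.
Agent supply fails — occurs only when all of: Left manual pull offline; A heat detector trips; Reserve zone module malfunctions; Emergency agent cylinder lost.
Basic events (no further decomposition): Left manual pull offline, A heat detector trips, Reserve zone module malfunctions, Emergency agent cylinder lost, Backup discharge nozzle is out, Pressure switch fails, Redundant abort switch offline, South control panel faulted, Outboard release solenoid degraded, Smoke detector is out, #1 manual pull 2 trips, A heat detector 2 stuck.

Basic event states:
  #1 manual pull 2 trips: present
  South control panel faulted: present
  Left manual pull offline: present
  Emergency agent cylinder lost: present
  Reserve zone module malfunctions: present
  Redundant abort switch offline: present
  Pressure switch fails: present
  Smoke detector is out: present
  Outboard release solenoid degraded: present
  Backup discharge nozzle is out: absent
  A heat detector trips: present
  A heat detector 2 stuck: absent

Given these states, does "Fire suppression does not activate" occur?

Yes

Agent supply fails [AND]: Left manual pull offline=occurs, A heat detector trips=occurs, Reserve zone module malfunctions=occurs, Emergency agent cylinder lost=occurs → all inputs occur → occurs.
Detection loop fails [AND]: Backup discharge nozzle is out=not, Pressure switch fails=occurs, Redundant abort switch offline=occurs → not all inputs occur → does not occur.
Release chain lost [AND]: Agent supply fails=occurs, Detection loop fails=not → not all inputs occur → does not occur.
Zone A inoperative [AND]: South control panel faulted=occurs, Outboard release solenoid degraded=occurs → all inputs occur → occurs.
Zone B lost [AND]: Zone A inoperative=occurs, Smoke detector is out=occurs, #1 manual pull 2 trips=occurs → all inputs occur → occurs.
Fire suppression does not activate [OR]: Release chain lost=not, Zone B lost=occurs, A heat detector 2 stuck=not → at least one input occurs → occurs.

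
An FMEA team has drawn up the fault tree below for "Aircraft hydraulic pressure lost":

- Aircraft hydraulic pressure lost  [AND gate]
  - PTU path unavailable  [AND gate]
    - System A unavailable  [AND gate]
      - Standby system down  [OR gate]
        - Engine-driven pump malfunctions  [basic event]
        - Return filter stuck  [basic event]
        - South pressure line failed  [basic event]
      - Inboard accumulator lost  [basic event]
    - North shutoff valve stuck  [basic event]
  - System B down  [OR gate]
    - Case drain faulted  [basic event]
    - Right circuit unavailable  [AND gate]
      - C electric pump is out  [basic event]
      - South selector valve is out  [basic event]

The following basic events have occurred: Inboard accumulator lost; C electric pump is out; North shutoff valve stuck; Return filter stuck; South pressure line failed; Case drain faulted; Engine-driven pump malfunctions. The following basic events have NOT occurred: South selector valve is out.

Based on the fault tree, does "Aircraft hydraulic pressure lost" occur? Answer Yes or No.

Standby system down [OR]: Engine-driven pump malfunctions=occurs, Return filter stuck=occurs, South pressure line failed=occurs → at least one input occurs → occurs.
System A unavailable [AND]: Standby system down=occurs, Inboard accumulator lost=occurs → all inputs occur → occurs.
PTU path unavailable [AND]: System A unavailable=occurs, North shutoff valve stuck=occurs → all inputs occur → occurs.
Right circuit unavailable [AND]: C electric pump is out=occurs, South selector valve is out=not → not all inputs occur → does not occur.
System B down [OR]: Case drain faulted=occurs, Right circuit unavailable=not → at least one input occurs → occurs.
Aircraft hydraulic pressure lost [AND]: PTU path unavailable=occurs, System B down=occurs → all inputs occur → occurs.

Yes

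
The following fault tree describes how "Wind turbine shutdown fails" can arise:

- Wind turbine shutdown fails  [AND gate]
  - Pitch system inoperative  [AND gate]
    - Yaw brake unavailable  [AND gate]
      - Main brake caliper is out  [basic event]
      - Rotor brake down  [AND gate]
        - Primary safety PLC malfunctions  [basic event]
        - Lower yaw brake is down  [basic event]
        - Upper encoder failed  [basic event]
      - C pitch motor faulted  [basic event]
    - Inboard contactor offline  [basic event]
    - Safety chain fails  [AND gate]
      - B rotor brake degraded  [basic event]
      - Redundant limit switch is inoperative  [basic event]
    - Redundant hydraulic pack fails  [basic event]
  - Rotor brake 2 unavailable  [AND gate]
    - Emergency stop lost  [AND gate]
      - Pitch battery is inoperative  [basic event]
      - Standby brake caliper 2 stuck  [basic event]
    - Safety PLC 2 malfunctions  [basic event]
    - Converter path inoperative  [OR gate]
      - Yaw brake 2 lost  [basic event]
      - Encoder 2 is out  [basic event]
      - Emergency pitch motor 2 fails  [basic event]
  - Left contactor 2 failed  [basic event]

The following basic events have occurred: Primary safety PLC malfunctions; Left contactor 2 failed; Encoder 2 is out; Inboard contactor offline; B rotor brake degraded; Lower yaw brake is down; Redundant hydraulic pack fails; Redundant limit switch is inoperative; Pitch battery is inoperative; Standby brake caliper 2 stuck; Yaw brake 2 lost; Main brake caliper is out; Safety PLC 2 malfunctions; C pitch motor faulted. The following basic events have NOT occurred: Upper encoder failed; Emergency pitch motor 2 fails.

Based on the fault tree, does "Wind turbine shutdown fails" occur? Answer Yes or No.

No

Rotor brake down [AND]: Primary safety PLC malfunctions=occurs, Lower yaw brake is down=occurs, Upper encoder failed=not → not all inputs occur → does not occur.
Yaw brake unavailable [AND]: Main brake caliper is out=occurs, Rotor brake down=not, C pitch motor faulted=occurs → not all inputs occur → does not occur.
Safety chain fails [AND]: B rotor brake degraded=occurs, Redundant limit switch is inoperative=occurs → all inputs occur → occurs.
Pitch system inoperative [AND]: Yaw brake unavailable=not, Inboard contactor offline=occurs, Safety chain fails=occurs, Redundant hydraulic pack fails=occurs → not all inputs occur → does not occur.
Emergency stop lost [AND]: Pitch battery is inoperative=occurs, Standby brake caliper 2 stuck=occurs → all inputs occur → occurs.
Converter path inoperative [OR]: Yaw brake 2 lost=occurs, Encoder 2 is out=occurs, Emergency pitch motor 2 fails=not → at least one input occurs → occurs.
Rotor brake 2 unavailable [AND]: Emergency stop lost=occurs, Safety PLC 2 malfunctions=occurs, Converter path inoperative=occurs → all inputs occur → occurs.
Wind turbine shutdown fails [AND]: Pitch system inoperative=not, Rotor brake 2 unavailable=occurs, Left contactor 2 failed=occurs → not all inputs occur → does not occur.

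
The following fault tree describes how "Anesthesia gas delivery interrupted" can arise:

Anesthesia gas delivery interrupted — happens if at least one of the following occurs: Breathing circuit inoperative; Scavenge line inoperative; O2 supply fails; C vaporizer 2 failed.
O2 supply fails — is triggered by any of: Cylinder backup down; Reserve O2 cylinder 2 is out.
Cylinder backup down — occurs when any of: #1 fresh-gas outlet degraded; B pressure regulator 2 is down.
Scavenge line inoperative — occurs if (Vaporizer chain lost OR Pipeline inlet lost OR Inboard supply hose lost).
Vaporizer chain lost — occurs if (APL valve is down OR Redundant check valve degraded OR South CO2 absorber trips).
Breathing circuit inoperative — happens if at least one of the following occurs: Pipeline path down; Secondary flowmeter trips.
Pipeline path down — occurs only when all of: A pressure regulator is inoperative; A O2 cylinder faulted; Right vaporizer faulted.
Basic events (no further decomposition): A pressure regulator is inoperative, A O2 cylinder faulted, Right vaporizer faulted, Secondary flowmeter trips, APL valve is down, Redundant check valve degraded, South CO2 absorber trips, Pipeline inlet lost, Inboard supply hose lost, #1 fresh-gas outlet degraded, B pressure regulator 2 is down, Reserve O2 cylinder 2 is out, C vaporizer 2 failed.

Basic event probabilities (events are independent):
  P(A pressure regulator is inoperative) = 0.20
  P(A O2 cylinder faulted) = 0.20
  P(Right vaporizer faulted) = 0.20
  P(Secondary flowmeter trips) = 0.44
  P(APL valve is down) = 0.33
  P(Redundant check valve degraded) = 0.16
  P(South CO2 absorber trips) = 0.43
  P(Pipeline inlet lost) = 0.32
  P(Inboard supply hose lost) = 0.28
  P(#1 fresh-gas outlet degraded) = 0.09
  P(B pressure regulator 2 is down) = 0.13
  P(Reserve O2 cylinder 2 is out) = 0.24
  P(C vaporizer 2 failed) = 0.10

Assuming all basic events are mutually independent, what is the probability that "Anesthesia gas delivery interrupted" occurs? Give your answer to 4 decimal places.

0.9528

P(Pipeline path down) [AND] = 0.20 × 0.20 × 0.20 = 0.008000
P(Breathing circuit inoperative) [OR] = 1 − (1−0.008000) × (1−0.44) = 0.444480
P(Vaporizer chain lost) [OR] = 1 − (1−0.33) × (1−0.16) × (1−0.43) = 0.679204
P(Scavenge line inoperative) [OR] = 1 − (1−0.679204) × (1−0.32) × (1−0.28) = 0.842938
P(Cylinder backup down) [OR] = 1 − (1−0.09) × (1−0.13) = 0.208300
P(O2 supply fails) [OR] = 1 − (1−0.208300) × (1−0.24) = 0.398308
P(Anesthesia gas delivery interrupted) [OR] = 1 − (1−0.444480) × (1−0.842938) × (1−0.398308) × (1−0.10) = 0.952752
Rounded to 4 decimal places: P(Anesthesia gas delivery interrupted) ≈ 0.9528.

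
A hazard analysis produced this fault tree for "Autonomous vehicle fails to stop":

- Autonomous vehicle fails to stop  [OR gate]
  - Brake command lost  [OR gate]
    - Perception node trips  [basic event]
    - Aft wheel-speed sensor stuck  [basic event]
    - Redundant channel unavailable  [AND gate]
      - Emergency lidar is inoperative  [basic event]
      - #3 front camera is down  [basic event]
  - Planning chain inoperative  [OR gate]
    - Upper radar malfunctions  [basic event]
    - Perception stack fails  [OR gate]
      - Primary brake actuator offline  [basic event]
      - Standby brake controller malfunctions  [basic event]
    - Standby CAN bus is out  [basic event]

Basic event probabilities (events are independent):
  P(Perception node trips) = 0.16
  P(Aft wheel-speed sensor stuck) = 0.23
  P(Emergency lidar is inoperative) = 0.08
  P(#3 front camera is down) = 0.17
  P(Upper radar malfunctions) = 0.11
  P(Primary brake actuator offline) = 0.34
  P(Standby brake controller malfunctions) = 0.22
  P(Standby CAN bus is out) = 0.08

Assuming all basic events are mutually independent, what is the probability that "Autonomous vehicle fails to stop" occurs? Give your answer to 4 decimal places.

0.7311

P(Redundant channel unavailable) [AND] = 0.08 × 0.17 = 0.013600
P(Brake command lost) [OR] = 1 − (1−0.16) × (1−0.23) × (1−0.013600) = 0.361996
P(Perception stack fails) [OR] = 1 − (1−0.34) × (1−0.22) = 0.485200
P(Planning chain inoperative) [OR] = 1 − (1−0.11) × (1−0.485200) × (1−0.08) = 0.578482
P(Autonomous vehicle fails to stop) [OR] = 1 − (1−0.361996) × (1−0.578482) = 0.731070
Rounded to 4 decimal places: P(Autonomous vehicle fails to stop) ≈ 0.7311.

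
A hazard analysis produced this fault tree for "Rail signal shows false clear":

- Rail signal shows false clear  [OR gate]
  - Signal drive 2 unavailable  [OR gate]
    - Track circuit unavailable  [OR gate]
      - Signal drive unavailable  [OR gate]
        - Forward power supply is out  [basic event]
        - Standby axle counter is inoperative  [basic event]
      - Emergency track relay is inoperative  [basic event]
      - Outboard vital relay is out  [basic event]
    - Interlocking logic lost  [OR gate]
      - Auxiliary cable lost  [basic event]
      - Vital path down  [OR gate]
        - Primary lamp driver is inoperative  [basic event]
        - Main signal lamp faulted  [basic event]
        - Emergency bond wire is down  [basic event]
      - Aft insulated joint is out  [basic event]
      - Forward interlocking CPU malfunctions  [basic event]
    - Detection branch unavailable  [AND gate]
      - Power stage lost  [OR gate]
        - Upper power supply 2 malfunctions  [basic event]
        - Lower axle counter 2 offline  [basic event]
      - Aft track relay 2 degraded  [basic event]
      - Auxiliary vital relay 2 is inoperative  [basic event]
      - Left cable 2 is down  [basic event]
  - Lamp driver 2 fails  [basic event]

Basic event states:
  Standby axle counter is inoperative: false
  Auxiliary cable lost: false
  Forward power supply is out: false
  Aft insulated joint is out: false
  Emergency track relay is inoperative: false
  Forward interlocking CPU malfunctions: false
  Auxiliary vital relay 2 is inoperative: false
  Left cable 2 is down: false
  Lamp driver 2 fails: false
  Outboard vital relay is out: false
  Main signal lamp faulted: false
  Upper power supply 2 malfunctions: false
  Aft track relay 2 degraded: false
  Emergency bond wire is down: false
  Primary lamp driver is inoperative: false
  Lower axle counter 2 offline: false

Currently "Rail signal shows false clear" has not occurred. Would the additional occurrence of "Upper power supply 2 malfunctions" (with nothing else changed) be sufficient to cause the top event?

No

Counterfactual: set "Upper power supply 2 malfunctions" to occurred.
Signal drive unavailable [OR]: Forward power supply is out=not, Standby axle counter is inoperative=not → no input occurs → does not occur.
Track circuit unavailable [OR]: Signal drive unavailable=not, Emergency track relay is inoperative=not, Outboard vital relay is out=not → no input occurs → does not occur.
Vital path down [OR]: Primary lamp driver is inoperative=not, Main signal lamp faulted=not, Emergency bond wire is down=not → no input occurs → does not occur.
Interlocking logic lost [OR]: Auxiliary cable lost=not, Vital path down=not, Aft insulated joint is out=not, Forward interlocking CPU malfunctions=not → no input occurs → does not occur.
Power stage lost [OR]: Upper power supply 2 malfunctions=occurs, Lower axle counter 2 offline=not → at least one input occurs → occurs.
Detection branch unavailable [AND]: Power stage lost=occurs, Aft track relay 2 degraded=not, Auxiliary vital relay 2 is inoperative=not, Left cable 2 is down=not → not all inputs occur → does not occur.
Signal drive 2 unavailable [OR]: Track circuit unavailable=not, Interlocking logic lost=not, Detection branch unavailable=not → no input occurs → does not occur.
Rail signal shows false clear [OR]: Signal drive 2 unavailable=not, Lamp driver 2 fails=not → no input occurs → does not occur.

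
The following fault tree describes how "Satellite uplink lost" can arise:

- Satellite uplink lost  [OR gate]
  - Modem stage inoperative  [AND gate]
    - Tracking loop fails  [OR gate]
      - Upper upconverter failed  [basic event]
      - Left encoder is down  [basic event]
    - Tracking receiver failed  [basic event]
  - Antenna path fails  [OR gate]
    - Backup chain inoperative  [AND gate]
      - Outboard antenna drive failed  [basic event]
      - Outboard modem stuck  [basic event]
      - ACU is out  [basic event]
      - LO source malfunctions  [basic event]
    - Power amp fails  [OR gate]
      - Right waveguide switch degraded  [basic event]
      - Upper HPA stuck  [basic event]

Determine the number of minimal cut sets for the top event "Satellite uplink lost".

Tracking loop fails [OR]: union of children's cut sets → 2 cut set(s).
Modem stage inoperative [AND]: one cut set from each child combined → 2 × 1 = 2 cut set(s).
Backup chain inoperative [AND]: one cut set from each child combined → 1 × 1 × 1 × 1 = 1 cut set(s).
Power amp fails [OR]: union of children's cut sets → 2 cut set(s).
Antenna path fails [OR]: union of children's cut sets → 3 cut set(s).
Satellite uplink lost [OR]: union of children's cut sets → 5 cut set(s).
Minimal cut sets: {Tracking receiver failed, Upper upconverter failed}; {Left encoder is down, Tracking receiver failed}; {ACU is out, LO source malfunctions, Outboard antenna drive failed, Outboard modem stuck}; {Right waveguide switch degraded}; {Upper HPA stuck}.

5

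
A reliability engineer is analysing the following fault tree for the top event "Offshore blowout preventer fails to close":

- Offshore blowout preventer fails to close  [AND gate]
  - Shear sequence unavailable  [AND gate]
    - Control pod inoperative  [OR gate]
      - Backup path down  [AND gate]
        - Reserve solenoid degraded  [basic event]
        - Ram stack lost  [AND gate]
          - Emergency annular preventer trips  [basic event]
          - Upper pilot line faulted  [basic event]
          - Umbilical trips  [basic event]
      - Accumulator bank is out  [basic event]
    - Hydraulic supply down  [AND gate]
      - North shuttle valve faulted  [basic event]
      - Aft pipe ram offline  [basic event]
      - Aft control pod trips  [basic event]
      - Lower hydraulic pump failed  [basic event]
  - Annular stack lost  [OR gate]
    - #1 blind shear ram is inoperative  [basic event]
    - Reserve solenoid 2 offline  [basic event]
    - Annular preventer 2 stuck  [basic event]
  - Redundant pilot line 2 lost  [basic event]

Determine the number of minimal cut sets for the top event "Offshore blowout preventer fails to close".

6

Ram stack lost [AND]: one cut set from each child combined → 1 × 1 × 1 = 1 cut set(s).
Backup path down [AND]: one cut set from each child combined → 1 × 1 = 1 cut set(s).
Control pod inoperative [OR]: union of children's cut sets → 2 cut set(s).
Hydraulic supply down [AND]: one cut set from each child combined → 1 × 1 × 1 × 1 = 1 cut set(s).
Shear sequence unavailable [AND]: one cut set from each child combined → 2 × 1 = 2 cut set(s).
Annular stack lost [OR]: union of children's cut sets → 3 cut set(s).
Offshore blowout preventer fails to close [AND]: one cut set from each child combined → 2 × 3 × 1 = 6 cut set(s).
Minimal cut sets: {#1 blind shear ram is inoperative, Aft control pod trips, Aft pipe ram offline, Emergency annular preventer trips, Lower hydraulic pump failed, North shuttle valve faulted, Redundant pilot line 2 lost, Reserve solenoid degraded, Umbilical trips, Upper pilot line faulted}; {Aft control pod trips, Aft pipe ram offline, Emergency annular preventer trips, Lower hydraulic pump failed, North shuttle valve faulted, Redundant pilot line 2 lost, Reserve solenoid 2 offline, Reserve solenoid degraded, Umbilical trips, Upper pilot line faulted}; {Aft control pod trips, Aft pipe ram offline, Annular preventer 2 stuck, Emergency annular preventer trips, Lower hydraulic pump failed, North shuttle valve faulted, Redundant pilot line 2 lost, Reserve solenoid degraded, Umbilical trips, Upper pilot line faulted}; {#1 blind shear ram is inoperative, Accumulator bank is out, Aft control pod trips, Aft pipe ram offline, Lower hydraulic pump failed, North shuttle valve faulted, Redundant pilot line 2 lost}; {Accumulator bank is out, Aft control pod trips, Aft pipe ram offline, Lower hydraulic pump failed, North shuttle valve faulted, Redundant pilot line 2 lost, Reserve solenoid 2 offline}; {Accumulator bank is out, Aft control pod trips, Aft pipe ram offline, Annular preventer 2 stuck, Lower hydraulic pump failed, North shuttle valve faulted, Redundant pilot line 2 lost}.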